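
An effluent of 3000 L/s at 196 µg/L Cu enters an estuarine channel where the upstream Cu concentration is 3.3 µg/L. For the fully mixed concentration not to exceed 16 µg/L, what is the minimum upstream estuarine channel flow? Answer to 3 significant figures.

Set C_mix = 16: (Q·3.300 + 3000·196.0) / (Q + 3000) = 16
→ Q = 3000·(196.0 − 16)/(16 − 3.300) = 42520 L/s.

42500 L/s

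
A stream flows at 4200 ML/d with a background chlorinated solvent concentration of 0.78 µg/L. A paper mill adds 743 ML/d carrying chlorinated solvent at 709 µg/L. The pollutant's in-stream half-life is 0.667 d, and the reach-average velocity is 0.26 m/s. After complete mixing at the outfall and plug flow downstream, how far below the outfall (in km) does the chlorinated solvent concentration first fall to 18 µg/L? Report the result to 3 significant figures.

Flow-weighted average: C = (4200·0.7800 + 743.0·709.0) / 4943 = 530100/4943 = 107.2 µg/L.
Half-life 0.667 d → k = ln 2 / 0.667 = 1.039 d⁻¹.
Set 107.2·exp(−k·t) = 18 → t = ln(107.2/18)/k = 148400 s = 41.22 h.
Distance = v·t = 0.26·148400 = 38580 m = 38.58 km.

38.6 km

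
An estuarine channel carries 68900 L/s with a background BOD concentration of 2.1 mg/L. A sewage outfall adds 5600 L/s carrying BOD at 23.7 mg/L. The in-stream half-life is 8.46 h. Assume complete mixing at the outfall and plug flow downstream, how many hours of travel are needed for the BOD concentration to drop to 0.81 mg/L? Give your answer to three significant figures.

18.6 h

Mass balance: C = (68900·2.100 + 5600·23.70) / 74500 = 277400/74500 = 3.724 mg/L.
Half-life 8.46 h → k = ln 2 / 8.46 = 0.08193 h⁻¹ = 1.966 d⁻¹.
3.724·exp(−k·t) = 0.81 → t = ln(3.724/0.81)/k = 67020 s = 18.62 h.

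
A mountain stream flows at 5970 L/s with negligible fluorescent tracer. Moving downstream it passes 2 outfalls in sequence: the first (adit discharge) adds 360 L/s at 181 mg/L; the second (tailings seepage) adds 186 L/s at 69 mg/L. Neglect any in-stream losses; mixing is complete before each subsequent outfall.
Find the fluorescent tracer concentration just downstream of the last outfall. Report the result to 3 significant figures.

Below outfall 1: Q → 6330 L/s, C = (5970·0 + 360.0·181.0)/6330 = 10.29 mg/L.
Below outfall 2: Q → 6516 L/s, C = (6330·10.29 + 186.0·69.00)/6516 = 11.97 mg/L.

12.0 mg/L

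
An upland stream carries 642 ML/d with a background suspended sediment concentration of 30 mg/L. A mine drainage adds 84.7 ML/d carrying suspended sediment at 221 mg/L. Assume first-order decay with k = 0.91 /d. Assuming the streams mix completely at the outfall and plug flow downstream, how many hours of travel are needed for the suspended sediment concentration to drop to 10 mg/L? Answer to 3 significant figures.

Flow-weighted average: C = (642.0·30.00 + 84.70·221.0) / 726.7 = 37980/726.7 = 52.26 mg/L.
52.26·exp(−k·t) = 10 → t = ln(52.26/10)/k = 157000 s = 43.61 h.

43.6 h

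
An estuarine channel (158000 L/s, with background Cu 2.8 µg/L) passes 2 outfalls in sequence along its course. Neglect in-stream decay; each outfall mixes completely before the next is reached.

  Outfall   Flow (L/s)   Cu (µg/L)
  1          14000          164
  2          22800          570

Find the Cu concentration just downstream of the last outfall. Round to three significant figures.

80.8 µg/L

After outfall 1: Q = 158000 + 14000 = 172000 L/s; C = (158000·2.800 + 14000·164.0)/172000 = 15.92 µg/L.
After outfall 2: Q = 172000 + 22800 = 194800 L/s; C = (172000·15.92 + 22800·570.0)/194800 = 80.77 µg/L.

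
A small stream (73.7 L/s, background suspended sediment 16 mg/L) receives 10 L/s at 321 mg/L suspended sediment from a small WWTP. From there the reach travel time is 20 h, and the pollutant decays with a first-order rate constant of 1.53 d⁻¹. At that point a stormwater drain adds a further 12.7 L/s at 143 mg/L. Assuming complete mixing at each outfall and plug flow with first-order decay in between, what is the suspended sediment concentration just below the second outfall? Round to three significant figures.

31.6 mg/L

After mixing, C = (73.70·16.00 + 10.00·321.0) / 83.70 = 4389/83.70 = 52.44 mg/L; combined flow 83.70 L/s.
After decay, C = 52.44 × e^(−kt) = 52.44 × 0.2794 = 14.65 mg/L.
Second outfall: C = (83.70·14.65 + 12.70·143.0)/96.40 = 31.56 mg/L.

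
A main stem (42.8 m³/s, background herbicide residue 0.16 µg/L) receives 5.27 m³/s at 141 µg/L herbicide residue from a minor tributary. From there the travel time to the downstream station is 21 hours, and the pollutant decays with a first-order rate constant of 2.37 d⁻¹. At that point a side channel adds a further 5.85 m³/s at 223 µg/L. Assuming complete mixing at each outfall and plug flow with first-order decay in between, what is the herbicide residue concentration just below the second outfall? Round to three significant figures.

25.9 µg/L

Flow-weighted average: C = (42.80·0.1600 + 5.270·141.0) / 48.07 = 749.9/48.07 = 15.60 µg/L; combined flow 48.07 m³/s.
Decay over the reach: 15.60·exp(−kt) = 15.60·0.1257 = 1.961 µg/L.
Second outfall: C = (48.07·1.961 + 5.850·223.0)/53.92 = 25.94 µg/L.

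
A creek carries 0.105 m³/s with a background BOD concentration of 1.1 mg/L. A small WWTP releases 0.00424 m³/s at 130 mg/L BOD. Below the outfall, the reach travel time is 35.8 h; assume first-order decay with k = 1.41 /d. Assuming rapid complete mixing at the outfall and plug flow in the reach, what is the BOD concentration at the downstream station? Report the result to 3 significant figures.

Mass balance: C = (0.1050·1.100 + 0.004240·130.0) / 0.1092 = 0.6667/0.1092 = 6.103 mg/L.
First-order decay: C = 6.103·exp(−k·t) = 6.103·0.1221 = 0.7449 mg/L.

0.745 mg/L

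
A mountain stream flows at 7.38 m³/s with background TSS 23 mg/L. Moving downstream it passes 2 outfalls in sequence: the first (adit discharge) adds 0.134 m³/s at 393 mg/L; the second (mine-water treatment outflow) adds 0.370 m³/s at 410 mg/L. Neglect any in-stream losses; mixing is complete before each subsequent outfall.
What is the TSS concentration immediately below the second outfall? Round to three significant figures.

Outfall 1: combined Q = 7.514 m³/s; C = (7.380·23.00 + 0.1340·393.0)/7.514 = 29.60 mg/L.
Outfall 2: combined Q = 7.884 m³/s; C = (7.514·29.60 + 0.3700·410.0)/7.884 = 47.45 mg/L.

47.5 mg/L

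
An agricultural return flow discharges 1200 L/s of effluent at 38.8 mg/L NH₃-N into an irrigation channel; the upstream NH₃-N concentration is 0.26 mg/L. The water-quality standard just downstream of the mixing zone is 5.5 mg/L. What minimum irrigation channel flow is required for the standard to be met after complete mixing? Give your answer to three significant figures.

Set C_mix = 5.5: (Q·0.2600 + 1200·38.80) / (Q + 1200) = 5.5
→ Q = 1200·(38.80 − 5.5)/(5.5 − 0.2600) = 7626 L/s.

7630 L/s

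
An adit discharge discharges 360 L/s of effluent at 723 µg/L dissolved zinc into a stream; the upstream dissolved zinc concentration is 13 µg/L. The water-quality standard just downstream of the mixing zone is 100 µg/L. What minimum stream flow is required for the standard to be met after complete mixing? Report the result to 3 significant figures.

Set C_mix = 100: (Q·13.00 + 360.0·723.0) / (Q + 360.0) = 100
→ Q = 360.0·(723.0 − 100)/(100 − 13.00) = 2578 L/s.

2580 L/s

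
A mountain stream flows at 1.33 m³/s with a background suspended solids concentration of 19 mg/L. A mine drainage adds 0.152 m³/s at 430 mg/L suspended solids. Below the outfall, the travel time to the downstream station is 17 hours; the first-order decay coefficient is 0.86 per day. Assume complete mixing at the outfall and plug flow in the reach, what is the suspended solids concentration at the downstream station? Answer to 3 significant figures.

33.3 mg/L

Mass balance: C = (1.330·19.00 + 0.1520·430.0) / 1.482 = 90.63/1.482 = 61.15 mg/L.
First-order decay: C = 61.15·exp(−k·t) = 61.15·0.5438 = 33.26 mg/L.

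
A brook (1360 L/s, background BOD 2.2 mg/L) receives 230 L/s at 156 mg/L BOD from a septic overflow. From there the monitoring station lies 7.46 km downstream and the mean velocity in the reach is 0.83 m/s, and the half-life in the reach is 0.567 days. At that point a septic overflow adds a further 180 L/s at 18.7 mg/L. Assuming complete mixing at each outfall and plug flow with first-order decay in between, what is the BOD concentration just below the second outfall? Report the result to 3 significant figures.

Flow-weighted average: C = (1360·2.200 + 230.0·156.0) / 1590 = 38870/1590 = 24.45 mg/L; combined flow 1590 L/s.
Travel time t = 7.46·1000 / 0.83 = 8988 s = 2.497 h.
Half-life 0.567 d → k = ln 2 / 0.567 = 1.222 d⁻¹.
First-order decay: C = 24.45·exp(−k·t) = 24.45·0.8806 = 21.53 mg/L.
Second outfall: C = (1590·21.53 + 180.0·18.70)/1770 = 21.24 mg/L.

21.2 mg/L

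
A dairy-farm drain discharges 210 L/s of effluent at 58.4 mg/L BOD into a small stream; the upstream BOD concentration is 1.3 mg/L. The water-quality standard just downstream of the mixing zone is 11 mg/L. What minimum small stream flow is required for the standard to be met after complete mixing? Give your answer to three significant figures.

1030 L/s

Set C_mix = 11: (Q·1.300 + 210.0·58.40) / (Q + 210.0) = 11
→ Q = 210.0·(58.40 − 11)/(11 − 1.300) = 1026 L/s.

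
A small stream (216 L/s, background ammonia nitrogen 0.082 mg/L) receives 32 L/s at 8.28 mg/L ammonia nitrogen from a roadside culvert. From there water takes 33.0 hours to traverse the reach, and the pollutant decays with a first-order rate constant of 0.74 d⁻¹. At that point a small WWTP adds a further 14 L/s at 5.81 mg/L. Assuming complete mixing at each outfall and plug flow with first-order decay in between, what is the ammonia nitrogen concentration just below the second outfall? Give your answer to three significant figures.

0.700 mg/L

Mass balance: C = (216.0·0.08200 + 32.00·8.280) / 248.0 = 282.7/248.0 = 1.140 mg/L; combined flow 248.0 L/s.
After decay, C = 1.140 × e^(−kt) = 1.140 × 0.3615 = 0.4120 mg/L.
Second outfall: C = (248.0·0.4120 + 14.00·5.810)/262.0 = 0.7005 mg/L.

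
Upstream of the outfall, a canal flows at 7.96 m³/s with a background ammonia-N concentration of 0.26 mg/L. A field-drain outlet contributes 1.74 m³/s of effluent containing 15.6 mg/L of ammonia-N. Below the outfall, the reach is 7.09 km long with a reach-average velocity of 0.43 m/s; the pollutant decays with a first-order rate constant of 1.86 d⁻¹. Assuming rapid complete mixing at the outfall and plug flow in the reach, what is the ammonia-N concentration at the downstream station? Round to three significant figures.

2.11 mg/L

After mixing, C = (7.960·0.2600 + 1.740·15.60) / 9.700 = 29.21/9.700 = 3.012 mg/L.
Travel time t = 7.09·1000 / 0.43 = 16490 s = 4.580 h.
After decay, C = 3.012 × e^(−kt) = 3.012 × 0.7012 = 2.112 mg/L.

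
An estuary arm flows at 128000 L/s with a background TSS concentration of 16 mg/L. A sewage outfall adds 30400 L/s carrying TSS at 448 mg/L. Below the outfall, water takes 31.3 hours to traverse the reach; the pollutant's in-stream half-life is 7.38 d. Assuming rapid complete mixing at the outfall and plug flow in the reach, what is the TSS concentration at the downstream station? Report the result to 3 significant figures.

Conservation of mass: C = (128000·16.00 + 30400·448.0) / 158400 = 15670000/158400 = 98.91 mg/L.
Half-life 7.38 d → k = ln 2 / 7.38 = 0.09392 d⁻¹.
After decay, C = 98.91 × e^(−kt) = 98.91 × 0.8847 = 87.51 mg/L.

87.5 mg/L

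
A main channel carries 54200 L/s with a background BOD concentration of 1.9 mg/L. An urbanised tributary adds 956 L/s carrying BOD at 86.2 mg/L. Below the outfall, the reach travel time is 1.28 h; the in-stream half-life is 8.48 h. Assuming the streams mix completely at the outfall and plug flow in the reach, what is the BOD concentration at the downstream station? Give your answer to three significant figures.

Conservation of mass: C = (54200·1.900 + 956.0·86.20) / 55160 = 185400/55160 = 3.361 mg/L.
Half-life 8.48 h → k = ln 2 / 8.48 = 0.08174 h⁻¹ = 1.962 d⁻¹.
First-order decay: C = 3.361·exp(−k·t) = 3.361·0.9007 = 3.027 mg/L.

3.03 mg/L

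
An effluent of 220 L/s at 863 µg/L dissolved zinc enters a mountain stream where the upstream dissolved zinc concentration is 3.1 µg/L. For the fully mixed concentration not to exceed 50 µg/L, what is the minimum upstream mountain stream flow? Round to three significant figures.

3810 L/s

Set C_mix = 50: (Q·3.100 + 220.0·863.0) / (Q + 220.0) = 50
→ Q = 220.0·(863.0 − 50)/(50 − 3.100) = 3814 L/s.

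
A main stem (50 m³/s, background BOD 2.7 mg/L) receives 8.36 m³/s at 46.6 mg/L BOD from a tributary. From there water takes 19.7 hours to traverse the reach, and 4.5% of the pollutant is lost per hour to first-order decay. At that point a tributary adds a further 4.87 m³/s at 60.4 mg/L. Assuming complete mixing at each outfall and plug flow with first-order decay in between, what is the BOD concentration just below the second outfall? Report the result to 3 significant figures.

Mass balance: C = (50.00·2.700 + 8.360·46.60) / 58.36 = 524.6/58.36 = 8.989 mg/L; combined flow 58.36 m³/s.
4.5%/h lost → k = −ln(1 − 0.045) = 0.04604 h⁻¹.
Decay over the reach: 8.989·exp(−kt) = 8.989·0.4037 = 3.629 mg/L.
Second outfall: C = (58.36·3.629 + 4.870·60.40)/63.23 = 8.001 mg/L.

8.00 mg/L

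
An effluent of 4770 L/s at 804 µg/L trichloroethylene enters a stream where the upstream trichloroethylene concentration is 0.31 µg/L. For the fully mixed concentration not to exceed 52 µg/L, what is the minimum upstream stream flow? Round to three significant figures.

Set C_mix = 52: (Q·0.3100 + 4770·804.0) / (Q + 4770) = 52
→ Q = 4770·(804.0 − 52)/(52 − 0.3100) = 69400 L/s.

69400 L/s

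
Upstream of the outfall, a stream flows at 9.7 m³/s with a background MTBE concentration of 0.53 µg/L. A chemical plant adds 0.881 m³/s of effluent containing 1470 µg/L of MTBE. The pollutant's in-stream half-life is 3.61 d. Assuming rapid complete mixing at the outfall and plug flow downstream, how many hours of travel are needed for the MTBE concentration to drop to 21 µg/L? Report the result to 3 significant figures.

221 h

Mixed concentration C = ΣQC/ΣQ = (9.700·0.5300 + 0.8810·1470) / 10.58 = 1300/10.58 = 122.9 µg/L.
Half-life 3.61 d → k = ln 2 / 3.61 = 0.1920 d⁻¹.
122.9·exp(−k·t) = 21 → t = ln(122.9/21)/k = 795000 s = 220.8 h.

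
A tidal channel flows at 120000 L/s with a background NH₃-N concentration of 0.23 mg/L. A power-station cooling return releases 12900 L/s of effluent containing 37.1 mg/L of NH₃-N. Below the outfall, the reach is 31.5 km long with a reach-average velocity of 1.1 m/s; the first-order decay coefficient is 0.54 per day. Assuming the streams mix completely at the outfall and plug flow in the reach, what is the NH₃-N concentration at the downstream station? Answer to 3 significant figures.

3.18 mg/L

Flow-weighted average: C = (120000·0.2300 + 12900·37.10) / 132900 = 506200/132900 = 3.809 mg/L.
Travel time t = 31.5·1000 / 1.1 = 28640 s = 7.955 h.
After decay, C = 3.809 × e^(−kt) = 3.809 × 0.8361 = 3.185 mg/L.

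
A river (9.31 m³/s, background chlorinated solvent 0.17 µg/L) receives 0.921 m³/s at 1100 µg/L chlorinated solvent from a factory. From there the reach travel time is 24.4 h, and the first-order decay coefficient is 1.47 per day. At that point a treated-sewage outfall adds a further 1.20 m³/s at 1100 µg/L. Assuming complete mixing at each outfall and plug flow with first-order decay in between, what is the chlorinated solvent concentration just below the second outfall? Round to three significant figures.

Conservation of mass: C = (9.310·0.1700 + 0.9210·1100) / 10.23 = 1015/10.23 = 99.18 µg/L; combined flow 10.23 m³/s.
First-order decay: C = 99.18·exp(−k·t) = 99.18·0.2244 = 22.25 µg/L.
At the second outfall, C = (10.23·22.25 + 1.200·1100) / (10.23 + 1.200) = 135.4 µg/L.

135 µg/L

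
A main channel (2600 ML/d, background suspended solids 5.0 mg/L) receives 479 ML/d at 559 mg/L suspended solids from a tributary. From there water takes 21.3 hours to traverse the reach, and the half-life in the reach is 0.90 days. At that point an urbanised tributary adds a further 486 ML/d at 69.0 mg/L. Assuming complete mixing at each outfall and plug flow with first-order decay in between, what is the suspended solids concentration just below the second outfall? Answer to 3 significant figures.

49.2 mg/L

Conservation of mass: C = (2600·5.000 + 479.0·559.0) / 3079 = 280800/3079 = 91.19 mg/L; combined flow 3079 ML/d.
Half-life 0.90 d → k = ln 2 / 0.90 = 0.7702 d⁻¹.
After decay, C = 91.19 × e^(−kt) = 91.19 × 0.5048 = 46.03 mg/L.
At the second outfall, C = (3079·46.03 + 486.0·69.00) / (3079 + 486.0) = 49.16 mg/L.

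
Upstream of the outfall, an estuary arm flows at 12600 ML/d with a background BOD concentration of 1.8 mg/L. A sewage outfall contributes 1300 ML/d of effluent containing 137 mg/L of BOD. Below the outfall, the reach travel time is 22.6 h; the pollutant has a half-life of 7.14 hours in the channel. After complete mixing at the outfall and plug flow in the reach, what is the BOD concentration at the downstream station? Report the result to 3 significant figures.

After mixing, C = (12600·1.800 + 1300·137.0) / 13900 = 200800/13900 = 14.44 mg/L.
Half-life 7.14 h → k = ln 2 / 7.14 = 0.09708 h⁻¹ = 2.330 d⁻¹.
Decay over the reach: 14.44·exp(−kt) = 14.44·0.1115 = 1.610 mg/L.

1.61 mg/L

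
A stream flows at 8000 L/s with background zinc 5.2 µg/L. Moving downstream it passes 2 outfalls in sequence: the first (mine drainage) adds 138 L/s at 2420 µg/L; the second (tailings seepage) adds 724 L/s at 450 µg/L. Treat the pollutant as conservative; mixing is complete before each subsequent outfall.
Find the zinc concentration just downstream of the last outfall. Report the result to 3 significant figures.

79.1 µg/L

After outfall 1: Q = 8000 + 138.0 = 8138 L/s; C = (8000·5.200 + 138.0·2420)/8138 = 46.15 µg/L.
After outfall 2: Q = 8138 + 724.0 = 8862 L/s; C = (8138·46.15 + 724.0·450.0)/8862 = 79.14 µg/L.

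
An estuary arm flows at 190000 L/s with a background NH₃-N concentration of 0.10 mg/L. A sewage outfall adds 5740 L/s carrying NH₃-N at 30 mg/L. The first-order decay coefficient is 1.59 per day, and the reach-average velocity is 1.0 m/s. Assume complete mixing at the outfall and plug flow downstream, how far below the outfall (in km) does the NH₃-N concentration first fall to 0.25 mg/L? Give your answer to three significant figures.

74.1 km

After mixing, C = (190000·0.1000 + 5740·30.00) / 195700 = 191200/195700 = 0.9768 mg/L.
Set 0.9768·exp(−k·t) = 0.25 → t = ln(0.9768/0.25)/k = 74060 s = 20.57 h.
Distance = v·t = 1.0·74060 = 74060 m = 74.06 km.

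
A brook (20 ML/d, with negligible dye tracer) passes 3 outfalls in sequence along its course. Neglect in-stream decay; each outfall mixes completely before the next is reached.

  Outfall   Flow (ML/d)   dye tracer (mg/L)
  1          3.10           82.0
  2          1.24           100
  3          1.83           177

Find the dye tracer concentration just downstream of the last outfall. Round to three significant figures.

26.8 mg/L

Outfall 1: combined Q = 23.10 ML/d; C = (20.00·0 + 3.100·82.00)/23.10 = 11.00 mg/L.
Outfall 2: combined Q = 24.34 ML/d; C = (23.10·11.00 + 1.240·100.0)/24.34 = 15.54 mg/L.
Outfall 3: combined Q = 26.17 ML/d; C = (24.34·15.54 + 1.830·177.0)/26.17 = 26.83 mg/L.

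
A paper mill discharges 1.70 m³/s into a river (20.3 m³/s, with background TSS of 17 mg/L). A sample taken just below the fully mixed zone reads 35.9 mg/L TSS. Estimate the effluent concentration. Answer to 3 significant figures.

262 mg/L

Mass balance: 20.30·17.00 + 1.700·Cₑ = 22.00·35.90
→ Cₑ = (22.00·35.90 − 20.30·17.00) / 1.700 = 261.6 mg/L.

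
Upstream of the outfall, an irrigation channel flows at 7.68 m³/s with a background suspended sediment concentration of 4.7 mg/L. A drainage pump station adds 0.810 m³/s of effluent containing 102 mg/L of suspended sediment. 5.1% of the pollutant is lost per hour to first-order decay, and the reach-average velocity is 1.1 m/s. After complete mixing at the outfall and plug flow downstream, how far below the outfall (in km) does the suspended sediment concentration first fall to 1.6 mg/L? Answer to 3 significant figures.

Mixed concentration C = ΣQC/ΣQ = (7.680·4.700 + 0.8100·102.0) / 8.490 = 118.7/8.490 = 13.98 mg/L.
5.1%/h lost → k = −ln(1 − 0.051) = 0.05235 h⁻¹.
Set 13.98·exp(−k·t) = 1.6 → t = ln(13.98/1.6)/k = 149100 s = 41.41 h.
Distance = v·t = 1.1·149100 = 164000 m = 164.0 km.

164 km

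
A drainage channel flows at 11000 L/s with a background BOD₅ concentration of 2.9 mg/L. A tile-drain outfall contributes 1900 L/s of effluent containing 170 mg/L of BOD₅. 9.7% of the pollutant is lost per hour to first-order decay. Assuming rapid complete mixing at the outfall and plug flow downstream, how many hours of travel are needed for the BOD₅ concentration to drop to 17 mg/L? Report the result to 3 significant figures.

Conservation of mass: C = (11000·2.900 + 1900·170.0) / 12900 = 354900/12900 = 27.51 mg/L.
9.7%/h lost → k = −ln(1 − 0.097) = 0.1020 h⁻¹.
27.51·exp(−k·t) = 17 → t = ln(27.51/17)/k = 16980 s = 4.718 h.

4.72 h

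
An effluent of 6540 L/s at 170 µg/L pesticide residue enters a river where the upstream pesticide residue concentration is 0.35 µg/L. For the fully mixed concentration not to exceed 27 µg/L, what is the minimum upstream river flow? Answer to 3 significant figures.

Set C_mix = 27: (Q·0.3500 + 6540·170.0) / (Q + 6540) = 27
→ Q = 6540·(170.0 − 27)/(27 − 0.3500) = 35090 L/s.

35100 L/s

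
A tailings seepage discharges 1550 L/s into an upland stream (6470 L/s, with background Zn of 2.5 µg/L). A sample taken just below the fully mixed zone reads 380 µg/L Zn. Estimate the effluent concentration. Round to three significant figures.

Mass balance: 6470·2.500 + 1550·Cₑ = 8020·380.0
→ Cₑ = (8020·380.0 − 6470·2.500) / 1550 = 1956 µg/L.

1960 µg/L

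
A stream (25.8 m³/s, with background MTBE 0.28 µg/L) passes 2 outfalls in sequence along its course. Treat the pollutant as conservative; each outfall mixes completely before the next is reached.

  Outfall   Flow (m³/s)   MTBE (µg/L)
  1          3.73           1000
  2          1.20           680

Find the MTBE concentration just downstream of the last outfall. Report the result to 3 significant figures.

Outfall 1: combined Q = 29.53 m³/s; C = (25.80·0.2800 + 3.730·1000)/29.53 = 126.6 µg/L.
Outfall 2: combined Q = 30.73 m³/s; C = (29.53·126.6 + 1.200·680.0)/30.73 = 148.2 µg/L.

148 µg/L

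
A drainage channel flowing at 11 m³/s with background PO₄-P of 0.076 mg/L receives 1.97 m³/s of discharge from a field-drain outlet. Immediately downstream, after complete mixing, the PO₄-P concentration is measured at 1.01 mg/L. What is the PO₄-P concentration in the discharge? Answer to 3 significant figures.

6.23 mg/L

Mass balance: 11.00·0.07600 + 1.970·Cₑ = 12.97·1.010
→ Cₑ = (12.97·1.010 − 11.00·0.07600) / 1.970 = 6.225 mg/L.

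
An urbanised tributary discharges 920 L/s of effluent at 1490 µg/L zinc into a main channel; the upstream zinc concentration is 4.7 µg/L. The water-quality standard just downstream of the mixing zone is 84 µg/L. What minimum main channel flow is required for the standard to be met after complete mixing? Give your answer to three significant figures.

16300 L/s

Set C_mix = 84: (Q·4.700 + 920.0·1490) / (Q + 920.0) = 84
→ Q = 920.0·(1490 − 84)/(84 − 4.700) = 16310 L/s.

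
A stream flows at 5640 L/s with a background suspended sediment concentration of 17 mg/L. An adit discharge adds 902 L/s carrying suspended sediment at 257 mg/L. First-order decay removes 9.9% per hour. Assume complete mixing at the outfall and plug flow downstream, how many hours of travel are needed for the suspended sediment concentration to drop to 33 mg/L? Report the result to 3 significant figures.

After mixing, C = (5640·17.00 + 902.0·257.0) / 6542 = 327700/6542 = 50.09 mg/L.
9.9%/h lost → k = −ln(1 − 0.099) = 0.1043 h⁻¹.
50.09·exp(−k·t) = 33 → t = ln(50.09/33)/k = 14410 s = 4.003 h.

4.00 h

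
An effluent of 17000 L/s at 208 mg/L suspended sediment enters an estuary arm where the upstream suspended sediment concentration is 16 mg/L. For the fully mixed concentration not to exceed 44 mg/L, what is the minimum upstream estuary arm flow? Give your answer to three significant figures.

Set C_mix = 44: (Q·16.00 + 17000·208.0) / (Q + 17000) = 44
→ Q = 17000·(208.0 − 44)/(44 − 16.00) = 99570 L/s.

99600 L/s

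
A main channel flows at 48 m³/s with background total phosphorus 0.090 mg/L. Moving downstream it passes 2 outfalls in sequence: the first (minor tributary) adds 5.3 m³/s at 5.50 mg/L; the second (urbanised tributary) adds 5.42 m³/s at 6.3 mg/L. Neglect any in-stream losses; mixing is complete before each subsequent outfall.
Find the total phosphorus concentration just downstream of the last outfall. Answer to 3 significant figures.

1.15 mg/L

After outfall 1: Q = 48.00 + 5.300 = 53.30 m³/s; C = (48.00·0.09000 + 5.300·5.500)/53.30 = 0.6280 mg/L.
After outfall 2: Q = 53.30 + 5.420 = 58.72 m³/s; C = (53.30·0.6280 + 5.420·6.300)/58.72 = 1.151 mg/L.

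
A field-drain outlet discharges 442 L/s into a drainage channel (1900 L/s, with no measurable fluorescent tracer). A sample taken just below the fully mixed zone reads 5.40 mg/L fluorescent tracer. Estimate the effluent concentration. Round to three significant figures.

28.6 mg/L

Mass balance: 1900·0 + 442.0·Cₑ = 2342·5.400
→ Cₑ = (2342·5.400 − 1900·0) / 442.0 = 28.61 mg/L.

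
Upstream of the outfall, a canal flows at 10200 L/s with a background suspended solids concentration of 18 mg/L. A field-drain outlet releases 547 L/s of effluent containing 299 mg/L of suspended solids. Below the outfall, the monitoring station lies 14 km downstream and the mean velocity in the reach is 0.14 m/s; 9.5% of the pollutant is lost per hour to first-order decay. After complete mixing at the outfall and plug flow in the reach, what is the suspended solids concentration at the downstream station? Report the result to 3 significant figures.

Flow-weighted average: C = (10200·18.00 + 547.0·299.0) / 10750 = 347200/10750 = 32.30 mg/L.
Travel time t = 14·1000 / 0.14 = 100000 s = 27.78 h.
9.5%/h lost → k = −ln(1 − 0.095) = 0.09982 h⁻¹.
Decay over the reach: 32.30·exp(−kt) = 32.30·0.06249 = 2.018 mg/L.

2.02 mg/L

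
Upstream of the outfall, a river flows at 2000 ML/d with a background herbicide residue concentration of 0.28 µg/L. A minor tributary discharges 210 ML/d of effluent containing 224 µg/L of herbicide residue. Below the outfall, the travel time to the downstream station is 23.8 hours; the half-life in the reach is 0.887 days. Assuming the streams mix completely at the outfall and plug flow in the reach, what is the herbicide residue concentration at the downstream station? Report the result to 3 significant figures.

9.92 µg/L

After mixing, C = (2000·0.2800 + 210.0·224.0) / 2210 = 47600/2210 = 21.54 µg/L.
Half-life 0.887 d → k = ln 2 / 0.887 = 0.7815 d⁻¹.
Decay over the reach: 21.54·exp(−kt) = 21.54·0.4607 = 9.923 µg/L.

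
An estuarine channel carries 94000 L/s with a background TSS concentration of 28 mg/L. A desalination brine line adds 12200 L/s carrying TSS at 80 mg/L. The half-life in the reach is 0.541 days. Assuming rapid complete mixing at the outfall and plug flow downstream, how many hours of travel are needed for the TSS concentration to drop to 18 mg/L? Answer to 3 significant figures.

Mixed concentration C = ΣQC/ΣQ = (94000·28.00 + 12200·80.00) / 106200 = 3608000/106200 = 33.97 mg/L.
Half-life 0.541 d → k = ln 2 / 0.541 = 1.281 d⁻¹.
33.97·exp(−k·t) = 18 → t = ln(33.97/18)/k = 42840 s = 11.90 h.

11.9 h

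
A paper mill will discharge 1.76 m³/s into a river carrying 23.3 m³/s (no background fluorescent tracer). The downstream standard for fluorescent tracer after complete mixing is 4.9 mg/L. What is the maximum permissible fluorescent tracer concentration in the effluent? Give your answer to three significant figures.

At the limit, (Qr·Cr + Qe·Cₑ)/(Qr + Qe) = 4.9:
Cₑ = (25.06·4.9 − 23.30·0) / 1.760 = 69.77 mg/L.

69.8 mg/L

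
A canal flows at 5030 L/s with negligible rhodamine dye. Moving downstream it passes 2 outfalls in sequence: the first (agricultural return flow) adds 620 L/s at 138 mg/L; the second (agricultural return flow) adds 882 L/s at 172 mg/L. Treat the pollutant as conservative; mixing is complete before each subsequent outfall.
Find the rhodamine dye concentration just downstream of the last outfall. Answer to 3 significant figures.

After outfall 1: Q = 5030 + 620.0 = 5650 L/s; C = (5030·0 + 620.0·138.0)/5650 = 15.14 mg/L.
After outfall 2: Q = 5650 + 882.0 = 6532 L/s; C = (5650·15.14 + 882.0·172.0)/6532 = 36.32 mg/L.

36.3 mg/L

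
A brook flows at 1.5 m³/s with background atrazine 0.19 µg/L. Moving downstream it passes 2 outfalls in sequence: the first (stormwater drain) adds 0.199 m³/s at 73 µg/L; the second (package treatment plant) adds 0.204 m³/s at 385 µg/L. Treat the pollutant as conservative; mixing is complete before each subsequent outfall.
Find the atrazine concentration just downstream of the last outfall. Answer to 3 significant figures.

49.1 µg/L

After outfall 1: Q = 1.500 + 0.1990 = 1.699 m³/s; C = (1.500·0.1900 + 0.1990·73.00)/1.699 = 8.718 µg/L.
After outfall 2: Q = 1.699 + 0.2040 = 1.903 m³/s; C = (1.699·8.718 + 0.2040·385.0)/1.903 = 49.06 µg/L.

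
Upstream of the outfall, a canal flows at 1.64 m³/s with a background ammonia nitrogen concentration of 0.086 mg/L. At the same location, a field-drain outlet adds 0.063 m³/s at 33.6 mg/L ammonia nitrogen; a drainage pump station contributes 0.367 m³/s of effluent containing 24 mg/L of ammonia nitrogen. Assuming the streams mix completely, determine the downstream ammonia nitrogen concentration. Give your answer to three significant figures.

Conservation of mass: C = (1.640·0.08600 + 0.06300·33.60 + 0.3670·24.00) / 2.070 = 11.07/2.070 = 5.346 mg/L.

5.35 mg/L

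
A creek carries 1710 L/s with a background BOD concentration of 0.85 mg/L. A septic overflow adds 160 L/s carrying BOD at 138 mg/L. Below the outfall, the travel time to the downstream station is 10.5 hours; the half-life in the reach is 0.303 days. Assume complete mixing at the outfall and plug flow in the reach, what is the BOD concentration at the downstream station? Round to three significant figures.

4.63 mg/L

Mixed concentration C = ΣQC/ΣQ = (1710·0.8500 + 160.0·138.0) / 1870 = 23530/1870 = 12.58 mg/L.
Half-life 0.303 d → k = ln 2 / 0.303 = 2.288 d⁻¹.
First-order decay: C = 12.58·exp(−k·t) = 12.58·0.3676 = 4.626 mg/L.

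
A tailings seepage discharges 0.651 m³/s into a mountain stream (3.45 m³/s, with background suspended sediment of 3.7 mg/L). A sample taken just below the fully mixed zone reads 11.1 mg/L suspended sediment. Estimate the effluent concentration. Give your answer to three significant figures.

50.3 mg/L

Mass balance: 3.450·3.700 + 0.6510·Cₑ = 4.101·11.10
→ Cₑ = (4.101·11.10 − 3.450·3.700) / 0.6510 = 50.32 mg/L.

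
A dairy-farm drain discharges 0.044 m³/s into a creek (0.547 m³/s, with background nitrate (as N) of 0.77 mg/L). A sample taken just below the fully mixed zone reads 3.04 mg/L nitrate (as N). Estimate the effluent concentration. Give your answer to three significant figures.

Mass balance: 0.5470·0.7700 + 0.04400·Cₑ = 0.5910·3.040
→ Cₑ = (0.5910·3.040 − 0.5470·0.7700) / 0.04400 = 31.26 mg/L.

31.3 mg/L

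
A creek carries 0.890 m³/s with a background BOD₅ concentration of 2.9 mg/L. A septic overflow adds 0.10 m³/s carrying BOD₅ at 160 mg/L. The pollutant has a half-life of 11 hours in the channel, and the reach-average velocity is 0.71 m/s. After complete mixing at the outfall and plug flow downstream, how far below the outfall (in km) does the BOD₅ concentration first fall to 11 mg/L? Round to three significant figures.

21.7 km

Mixed concentration C = ΣQC/ΣQ = (0.8900·2.900 + 0.1000·160.0) / 0.9900 = 18.58/0.9900 = 18.77 mg/L.
Half-life 11 h → k = ln 2 / 11 = 0.06301 h⁻¹ = 1.512 d⁻¹.
Set 18.77·exp(−k·t) = 11 → t = ln(18.77/11)/k = 30520 s = 8.479 h.
Distance = v·t = 0.71·30520 = 21670 m = 21.67 km.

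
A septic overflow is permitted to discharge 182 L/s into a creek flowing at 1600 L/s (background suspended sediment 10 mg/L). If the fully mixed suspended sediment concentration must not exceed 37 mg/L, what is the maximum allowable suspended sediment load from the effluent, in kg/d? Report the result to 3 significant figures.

Mass balance at the limit: 1600·10.00 + 182.0·Cₑ = 1782·37 → Cₑ = 274.4 mg/L.
182.0 L/s = 0.1820 m³/s. Load = 0.1820 m³/s × 274.4 g/m³ × 86 400 s/d = 4314 kg/d.

4310 kg/d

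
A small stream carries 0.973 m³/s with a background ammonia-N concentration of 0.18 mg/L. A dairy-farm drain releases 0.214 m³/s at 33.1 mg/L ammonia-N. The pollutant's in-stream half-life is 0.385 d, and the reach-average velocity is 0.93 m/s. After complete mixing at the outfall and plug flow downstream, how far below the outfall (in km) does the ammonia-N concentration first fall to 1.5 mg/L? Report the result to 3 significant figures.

Mixed concentration C = ΣQC/ΣQ = (0.9730·0.1800 + 0.2140·33.10) / 1.187 = 7.259/1.187 = 6.115 mg/L.
Half-life 0.385 d → k = ln 2 / 0.385 = 1.800 d⁻¹.
Set 6.115·exp(−k·t) = 1.5 → t = ln(6.115/1.5)/k = 67440 s = 18.73 h.
Distance = v·t = 0.93·67440 = 62720 m = 62.72 km.

62.7 km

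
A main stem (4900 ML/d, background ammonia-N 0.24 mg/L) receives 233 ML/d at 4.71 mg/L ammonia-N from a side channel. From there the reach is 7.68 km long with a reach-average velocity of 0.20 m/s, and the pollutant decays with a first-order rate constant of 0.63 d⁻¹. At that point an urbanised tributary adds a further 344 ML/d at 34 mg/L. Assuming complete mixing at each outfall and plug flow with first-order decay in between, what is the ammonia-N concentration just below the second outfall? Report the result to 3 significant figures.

2.45 mg/L

Mass balance: C = (4900·0.2400 + 233.0·4.710) / 5133 = 2273/5133 = 0.4429 mg/L; combined flow 5133 ML/d.
Travel time t = 7.68·1000 / 0.20 = 38400 s = 10.67 h.
Applying C = C₀e^(−kt): 0.4429 × 0.7558 = 0.3347 mg/L.
Second outfall: C = (5133·0.3347 + 344.0·34.00)/5477 = 2.449 mg/L.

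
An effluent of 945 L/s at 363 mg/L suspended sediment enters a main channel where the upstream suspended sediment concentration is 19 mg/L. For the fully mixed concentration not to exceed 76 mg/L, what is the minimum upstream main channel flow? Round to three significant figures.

4760 L/s

Set C_mix = 76: (Q·19.00 + 945.0·363.0) / (Q + 945.0) = 76
→ Q = 945.0·(363.0 − 76)/(76 − 19.00) = 4758 L/s.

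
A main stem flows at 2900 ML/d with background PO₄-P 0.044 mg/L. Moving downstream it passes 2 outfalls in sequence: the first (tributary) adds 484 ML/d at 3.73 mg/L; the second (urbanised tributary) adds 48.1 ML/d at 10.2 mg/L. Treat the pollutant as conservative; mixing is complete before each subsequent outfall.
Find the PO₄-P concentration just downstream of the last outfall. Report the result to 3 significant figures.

0.706 mg/L

After outfall 1: Q = 2900 + 484.0 = 3384 ML/d; C = (2900·0.04400 + 484.0·3.730)/3384 = 0.5712 mg/L.
After outfall 2: Q = 3384 + 48.10 = 3432 ML/d; C = (3384·0.5712 + 48.10·10.20)/3432 = 0.7061 mg/L.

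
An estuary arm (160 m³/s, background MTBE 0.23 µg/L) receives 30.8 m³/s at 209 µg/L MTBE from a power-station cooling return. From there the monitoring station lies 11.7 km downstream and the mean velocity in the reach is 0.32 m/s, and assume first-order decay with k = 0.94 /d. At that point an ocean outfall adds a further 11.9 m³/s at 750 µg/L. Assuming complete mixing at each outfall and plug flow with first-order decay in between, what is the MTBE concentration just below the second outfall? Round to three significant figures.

65.5 µg/L

Conservation of mass: C = (160.0·0.2300 + 30.80·209.0) / 190.8 = 6474/190.8 = 33.93 µg/L; combined flow 190.8 m³/s.
Travel time t = 11.7·1000 / 0.32 = 36560 s = 10.16 h.
Applying C = C₀e^(−kt): 33.93 × 0.6718 = 22.79 µg/L.
Second outfall: C = (190.8·22.79 + 11.90·750.0)/202.7 = 65.49 µg/L.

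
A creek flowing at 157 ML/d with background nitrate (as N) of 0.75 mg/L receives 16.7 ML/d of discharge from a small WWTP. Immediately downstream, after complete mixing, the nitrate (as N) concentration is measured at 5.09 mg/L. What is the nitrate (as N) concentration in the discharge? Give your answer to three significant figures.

45.9 mg/L

Mass balance: 157.0·0.7500 + 16.70·Cₑ = 173.7·5.090
→ Cₑ = (173.7·5.090 − 157.0·0.7500) / 16.70 = 45.89 mg/L.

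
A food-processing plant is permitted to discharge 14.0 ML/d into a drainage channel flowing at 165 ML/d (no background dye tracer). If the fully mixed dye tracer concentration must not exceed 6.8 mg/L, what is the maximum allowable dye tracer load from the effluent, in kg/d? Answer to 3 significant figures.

Mass balance at the limit: 165.0·0 + 14.00·Cₑ = 179.0·6.8 → Cₑ = 86.94 mg/L.
14.00 ML/d = 0.1620 m³/s. Load = 0.1620 m³/s × 86.94 g/m³ × 86 400 s/d = 1217 kg/d.

1220 kg/d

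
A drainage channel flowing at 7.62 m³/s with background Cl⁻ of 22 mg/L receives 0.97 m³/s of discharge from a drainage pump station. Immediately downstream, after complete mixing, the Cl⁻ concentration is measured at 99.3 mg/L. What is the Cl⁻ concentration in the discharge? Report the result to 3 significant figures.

707 mg/L

Mass balance: 7.620·22.00 + 0.9700·Cₑ = 8.590·99.30
→ Cₑ = (8.590·99.30 − 7.620·22.00) / 0.9700 = 706.5 mg/L.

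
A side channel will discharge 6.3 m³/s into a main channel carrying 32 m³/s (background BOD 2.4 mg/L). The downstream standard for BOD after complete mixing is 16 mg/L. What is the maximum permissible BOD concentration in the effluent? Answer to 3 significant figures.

85.1 mg/L

At the limit, (Qr·Cr + Qe·Cₑ)/(Qr + Qe) = 16:
Cₑ = (38.30·16 − 32.00·2.400) / 6.300 = 85.08 mg/L.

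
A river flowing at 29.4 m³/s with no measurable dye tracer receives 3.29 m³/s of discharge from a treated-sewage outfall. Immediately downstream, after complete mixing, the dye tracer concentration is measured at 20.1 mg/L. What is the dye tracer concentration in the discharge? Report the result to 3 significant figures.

200 mg/L

Mass balance: 29.40·0 + 3.290·Cₑ = 32.69·20.10
→ Cₑ = (32.69·20.10 − 29.40·0) / 3.290 = 199.7 mg/L.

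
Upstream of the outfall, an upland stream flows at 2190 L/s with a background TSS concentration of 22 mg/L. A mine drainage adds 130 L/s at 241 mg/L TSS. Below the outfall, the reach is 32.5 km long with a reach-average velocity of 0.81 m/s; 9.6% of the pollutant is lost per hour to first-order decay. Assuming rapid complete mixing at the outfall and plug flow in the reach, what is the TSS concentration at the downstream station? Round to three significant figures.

Mass balance: C = (2190·22.00 + 130.0·241.0) / 2320 = 79510/2320 = 34.27 mg/L.
Travel time t = 32.5·1000 / 0.81 = 40120 s = 11.15 h.
9.6%/h lost → k = −ln(1 − 0.096) = 0.1009 h⁻¹.
Decay over the reach: 34.27·exp(−kt) = 34.27·0.3247 = 11.13 mg/L.

11.1 mg/L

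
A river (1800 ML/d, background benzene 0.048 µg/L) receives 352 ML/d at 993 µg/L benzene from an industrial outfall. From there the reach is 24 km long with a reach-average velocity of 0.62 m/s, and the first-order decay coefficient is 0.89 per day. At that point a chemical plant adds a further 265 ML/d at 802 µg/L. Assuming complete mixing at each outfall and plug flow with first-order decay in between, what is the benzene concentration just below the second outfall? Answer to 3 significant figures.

Mixed concentration C = ΣQC/ΣQ = (1800·0.04800 + 352.0·993.0) / 2152 = 349600/2152 = 162.5 µg/L; combined flow 2152 ML/d.
Travel time t = 24·1000 / 0.62 = 38710 s = 10.75 h.
Applying C = C₀e^(−kt): 162.5 × 0.6712 = 109.0 µg/L.
Second outfall: C = (2152·109.0 + 265.0·802.0)/2417 = 185.0 µg/L.

185 µg/L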